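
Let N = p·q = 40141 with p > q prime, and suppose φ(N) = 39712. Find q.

φ(n) = (p−1)(q−1) = n − (p+q) + 1, so p + q = 40141 − 39712 + 1 = 430.
p and q are the roots of t² − 430t + 40141 = 0.
Discriminant: 430² − 4·40141 = 184900 − 160564 = 24336; √24336 = 156.
q = (430 − 156)/2 = 137, p = (430 + 156)/2 = 293.
Check: 137 · 293 = 40141.

137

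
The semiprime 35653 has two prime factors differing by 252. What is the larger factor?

353

Since p = q + 252, we have 35653 = q(q + 252), so q² + 252q − 35653 = 0.
Discriminant: 252² + 4·35653 = 63504 + 142612 = 206116; √206116 = 454.
q = (−252 + 454)/2 = 101, and p = q + 252 = 353.
Check: 101 · 353 = 35653.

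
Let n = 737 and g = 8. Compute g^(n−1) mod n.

25

8^1 ≡ 8 (mod 737)
8^2 ≡ 8^2 = 64 ≡ 64 (mod 737)
8^4 ≡ 64^2 = 4096 ≡ 411 (mod 737)
8^8 ≡ 411^2 = 168921 ≡ 148 (mod 737)
8^16 ≡ 148^2 = 21904 ≡ 531 (mod 737)
8^32 ≡ 531^2 = 281961 ≡ 427 (mod 737)
8^64 ≡ 427^2 = 182329 ≡ 290 (mod 737)
8^128 ≡ 290^2 = 84100 ≡ 82 (mod 737)
8^256 ≡ 82^2 = 6724 ≡ 91 (mod 737)
8^512 ≡ 91^2 = 8281 ≡ 174 (mod 737)
736 = 512 + 128 + 64 + 32 in binary powers of 2.
So 8^736 ≡ 174 · 82 · 290 · 427 ≡ 25 (mod 737).
Since 25 ≠ 1, base 8 is a Fermat witness: 737 is composite.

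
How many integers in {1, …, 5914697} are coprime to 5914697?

Factor: 5914697 = 173 · 179 · 191.
φ(5914697) = (173−1) · (179−1) · (191−1) = 172 · 178 · 190 = 5817040.

5817040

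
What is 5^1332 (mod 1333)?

838

5^1 ≡ 5 (mod 1333)
5^2 ≡ 5^2 = 25 ≡ 25 (mod 1333)
5^4 ≡ 25^2 = 625 ≡ 625 (mod 1333)
5^8 ≡ 625^2 = 390625 ≡ 56 (mod 1333)
5^16 ≡ 56^2 = 3136 ≡ 470 (mod 1333)
5^32 ≡ 470^2 = 220900 ≡ 955 (mod 1333)
5^64 ≡ 955^2 = 912025 ≡ 253 (mod 1333)
5^128 ≡ 253^2 = 64009 ≡ 25 (mod 1333)
5^256 ≡ 25^2 = 625 ≡ 625 (mod 1333)
5^512 ≡ 625^2 = 390625 ≡ 56 (mod 1333)
5^1024 ≡ 56^2 = 3136 ≡ 470 (mod 1333)
1332 = 1024 + 256 + 32 + 16 + 4 in binary powers of 2.
So 5^1332 ≡ 470 · 625 · 955 · 470 · 625 ≡ 838 (mod 1333).
Since 838 ≠ 1, base 5 is a Fermat witness: 1333 is composite.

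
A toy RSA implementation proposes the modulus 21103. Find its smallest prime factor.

47

21103 is odd.
Digit sum 7, not divisible by 3.
Ends in 3: not divisible by 5.
7: 21103 = 7·3014 + 5
11: 21103 = 11·1918 + 5
13: 21103 = 13·1623 + 4
17: 21103 = 17·1241 + 6
19: 21103 = 19·1110 + 13
23: 21103 = 23·917 + 12
29: 21103 = 29·727 + 20
31: 21103 = 31·680 + 23
37: 21103 = 37·570 + 13
41: 21103 = 41·514 + 29
43: 21103 = 43·490 + 33
47: 21103 = 47·449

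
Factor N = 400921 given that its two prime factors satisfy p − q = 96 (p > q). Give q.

587

Since p = q + 96, we have 400921 = q(q + 96), so q² + 96q − 400921 = 0.
Discriminant: 96² + 4·400921 = 9216 + 1603684 = 1612900; √1612900 = 1270.
q = (−96 + 1270)/2 = 587, and p = q + 96 = 683.
Check: 587 · 683 = 400921.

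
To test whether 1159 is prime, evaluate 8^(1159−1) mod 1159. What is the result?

8^1 ≡ 8 (mod 1159)
8^2 ≡ 8^2 = 64 ≡ 64 (mod 1159)
8^4 ≡ 64^2 = 4096 ≡ 619 (mod 1159)
8^8 ≡ 619^2 = 383161 ≡ 691 (mod 1159)
8^16 ≡ 691^2 = 477481 ≡ 1132 (mod 1159)
8^32 ≡ 1132^2 = 1281424 ≡ 729 (mod 1159)
8^64 ≡ 729^2 = 531441 ≡ 619 (mod 1159)
8^128 ≡ 619^2 = 383161 ≡ 691 (mod 1159)
8^256 ≡ 691^2 = 477481 ≡ 1132 (mod 1159)
8^512 ≡ 1132^2 = 1281424 ≡ 729 (mod 1159)
8^1024 ≡ 729^2 = 531441 ≡ 619 (mod 1159)
1158 = 1024 + 128 + 4 + 2 in binary powers of 2.
So 8^1158 ≡ 619 · 691 · 619 · 64 ≡ 590 (mod 1159).
Since 590 ≠ 1, base 8 is a Fermat witness: 1159 is composite.

590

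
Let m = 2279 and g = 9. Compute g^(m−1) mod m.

9^1 ≡ 9 (mod 2279)
9^2 ≡ 9^2 = 81 ≡ 81 (mod 2279)
9^4 ≡ 81^2 = 6561 ≡ 2003 (mod 2279)
9^8 ≡ 2003^2 = 4012009 ≡ 969 (mod 2279)
9^16 ≡ 969^2 = 938961 ≡ 13 (mod 2279)
9^32 ≡ 13^2 = 169 ≡ 169 (mod 2279)
9^64 ≡ 169^2 = 28561 ≡ 1213 (mod 2279)
9^128 ≡ 1213^2 = 1471369 ≡ 1414 (mod 2279)
9^256 ≡ 1414^2 = 1999396 ≡ 713 (mod 2279)
9^512 ≡ 713^2 = 508369 ≡ 152 (mod 2279)
9^1024 ≡ 152^2 = 23104 ≡ 314 (mod 2279)
9^2048 ≡ 314^2 = 98596 ≡ 599 (mod 2279)
2278 = 2048 + 128 + 64 + 32 + 4 + 2 in binary powers of 2.
So 9^2278 ≡ 599 · 1414 · 1213 · 169 · 2003 · 81 ≡ 702 (mod 2279).
Since 702 ≠ 1, base 9 is a Fermat witness: 2279 is composite.

702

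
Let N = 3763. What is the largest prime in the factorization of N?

3763 = 53 · 71
71 is prime.
So 3763 = 53 · 71; the largest prime factor is 71.

71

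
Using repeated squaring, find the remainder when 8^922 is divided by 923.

8^1 ≡ 8 (mod 923)
8^2 ≡ 8^2 = 64 ≡ 64 (mod 923)
8^4 ≡ 64^2 = 4096 ≡ 404 (mod 923)
8^8 ≡ 404^2 = 163216 ≡ 768 (mod 923)
8^16 ≡ 768^2 = 589824 ≡ 27 (mod 923)
8^32 ≡ 27^2 = 729 ≡ 729 (mod 923)
8^64 ≡ 729^2 = 531441 ≡ 716 (mod 923)
8^128 ≡ 716^2 = 512656 ≡ 391 (mod 923)
8^256 ≡ 391^2 = 152881 ≡ 586 (mod 923)
8^512 ≡ 586^2 = 343396 ≡ 40 (mod 923)
922 = 512 + 256 + 128 + 16 + 8 + 2 in binary powers of 2.
So 8^922 ≡ 40 · 586 · 391 · 27 · 768 · 64 ≡ 428 (mod 923).
Since 428 ≠ 1, base 8 is a Fermat witness: 923 is composite.

428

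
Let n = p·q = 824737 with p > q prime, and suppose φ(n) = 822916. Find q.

φ(n) = (p−1)(q−1) = n − (p+q) + 1, so p + q = 824737 − 822916 + 1 = 1822.
p and q are the roots of t² − 1822t + 824737 = 0.
Discriminant: 1822² − 4·824737 = 3319684 − 3298948 = 20736; √20736 = 144.
q = (1822 − 144)/2 = 839, p = (1822 + 144)/2 = 983.
Check: 839 · 983 = 824737.

839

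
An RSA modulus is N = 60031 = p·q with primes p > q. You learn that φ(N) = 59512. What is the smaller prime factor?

φ(n) = (p−1)(q−1) = n − (p+q) + 1, so p + q = 60031 − 59512 + 1 = 520.
p and q are the roots of t² − 520t + 60031 = 0.
Discriminant: 520² − 4·60031 = 270400 − 240124 = 30276; √30276 = 174.
q = (520 − 174)/2 = 173, p = (520 + 174)/2 = 347.
Check: 173 · 347 = 60031.

173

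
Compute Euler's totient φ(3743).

3528

Factor: 3743 = 19 · 197.
φ(3743) = (19−1) · (197−1) = 18 · 196 = 3528.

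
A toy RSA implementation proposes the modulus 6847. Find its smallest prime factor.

6847 is odd.
Digit sum 25, not divisible by 3.
Ends in 7: not divisible by 5.
7: 6847 = 7·978 + 1
11: 6847 = 11·622 + 5
13: 6847 = 13·526 + 9
17: 6847 = 17·402 + 13
19: 6847 = 19·360 + 7
23: 6847 = 23·297 + 16
29: 6847 = 29·236 + 3
31: 6847 = 31·220 + 27
37: 6847 = 37·185 + 2
41: 6847 = 41·167

41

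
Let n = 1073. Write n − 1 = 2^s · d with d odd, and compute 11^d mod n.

1073 − 1 = 1072 = 2^4 · 67, so d = 67.
11^1 ≡ 11 (mod 1073)
11^2 ≡ 11^2 = 121 ≡ 121 (mod 1073)
11^4 ≡ 121^2 = 14641 ≡ 692 (mod 1073)
11^8 ≡ 692^2 = 478864 ≡ 306 (mod 1073)
11^16 ≡ 306^2 = 93636 ≡ 285 (mod 1073)
11^32 ≡ 285^2 = 81225 ≡ 750 (mod 1073)
11^64 ≡ 750^2 = 562500 ≡ 248 (mod 1073)
67 = 64 + 2 + 1 in binary powers of 2.
So 11^67 ≡ 248 · 121 · 11 ≡ 677 (mod 1073).
Squaring chain: 677 → 158 → 285 → 750; never reaches −1, so base 11 is a Miller–Rabin witness that 1073 is composite.

677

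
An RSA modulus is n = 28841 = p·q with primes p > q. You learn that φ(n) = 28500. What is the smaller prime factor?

151

φ(n) = (p−1)(q−1) = n − (p+q) + 1, so p + q = 28841 − 28500 + 1 = 342.
p and q are the roots of t² − 342t + 28841 = 0.
Discriminant: 342² − 4·28841 = 116964 − 115364 = 1600; √1600 = 40.
q = (342 − 40)/2 = 151, p = (342 + 40)/2 = 191.
Check: 151 · 191 = 28841.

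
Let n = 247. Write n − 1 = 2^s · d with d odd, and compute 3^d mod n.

183

247 − 1 = 246 = 2^1 · 123, so d = 123.
3^1 ≡ 3 (mod 247)
3^2 ≡ 3^2 = 9 ≡ 9 (mod 247)
3^4 ≡ 9^2 = 81 ≡ 81 (mod 247)
3^8 ≡ 81^2 = 6561 ≡ 139 (mod 247)
3^16 ≡ 139^2 = 19321 ≡ 55 (mod 247)
3^32 ≡ 55^2 = 3025 ≡ 61 (mod 247)
3^64 ≡ 61^2 = 3721 ≡ 16 (mod 247)
123 = 64 + 32 + 16 + 8 + 2 + 1 in binary powers of 2.
So 3^123 ≡ 16 · 61 · 55 · 139 · 9 · 3 ≡ 183 (mod 247).
Squaring chain: 183; never reaches −1, so base 3 is a Miller–Rabin witness that 247 is composite.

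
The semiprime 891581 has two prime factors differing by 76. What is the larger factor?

983

Since p = q + 76, we have 891581 = q(q + 76), so q² + 76q − 891581 = 0.
Discriminant: 76² + 4·891581 = 5776 + 3566324 = 3572100; √3572100 = 1890.
q = (−76 + 1890)/2 = 907, and p = q + 76 = 983.
Check: 907 · 983 = 891581.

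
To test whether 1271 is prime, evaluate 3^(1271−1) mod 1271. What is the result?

893

3^1 ≡ 3 (mod 1271)
3^2 ≡ 3^2 = 9 ≡ 9 (mod 1271)
3^4 ≡ 9^2 = 81 ≡ 81 (mod 1271)
3^8 ≡ 81^2 = 6561 ≡ 206 (mod 1271)
3^16 ≡ 206^2 = 42436 ≡ 493 (mod 1271)
3^32 ≡ 493^2 = 243049 ≡ 288 (mod 1271)
3^64 ≡ 288^2 = 82944 ≡ 329 (mod 1271)
3^128 ≡ 329^2 = 108241 ≡ 206 (mod 1271)
3^256 ≡ 206^2 = 42436 ≡ 493 (mod 1271)
3^512 ≡ 493^2 = 243049 ≡ 288 (mod 1271)
3^1024 ≡ 288^2 = 82944 ≡ 329 (mod 1271)
1270 = 1024 + 128 + 64 + 32 + 16 + 4 + 2 in binary powers of 2.
So 3^1270 ≡ 329 · 206 · 329 · 288 · 493 · 81 · 9 ≡ 893 (mod 1271).
Since 893 ≠ 1, base 3 is a Fermat witness: 1271 is composite.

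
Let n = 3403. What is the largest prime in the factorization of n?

3403 = 41 · 83
83 is prime.
So 3403 = 41 · 83; the largest prime factor is 83.

83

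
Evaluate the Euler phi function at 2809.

2756

Factor: 2809 = 53^2.
φ(2809) = 53^1·(53−1) = 2756.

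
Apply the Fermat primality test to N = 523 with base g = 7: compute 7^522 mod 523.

1

7^1 ≡ 7 (mod 523)
7^2 ≡ 7^2 = 49 ≡ 49 (mod 523)
7^4 ≡ 49^2 = 2401 ≡ 309 (mod 523)
7^8 ≡ 309^2 = 95481 ≡ 295 (mod 523)
7^16 ≡ 295^2 = 87025 ≡ 207 (mod 523)
7^32 ≡ 207^2 = 42849 ≡ 486 (mod 523)
7^64 ≡ 486^2 = 236196 ≡ 323 (mod 523)
7^128 ≡ 323^2 = 104329 ≡ 252 (mod 523)
7^256 ≡ 252^2 = 63504 ≡ 221 (mod 523)
7^512 ≡ 221^2 = 48841 ≡ 202 (mod 523)
522 = 512 + 8 + 2 in binary powers of 2.
So 7^522 ≡ 202 · 295 · 49 ≡ 1 (mod 523).
Since the result is 1, base 7 gives no evidence that 523 is composite.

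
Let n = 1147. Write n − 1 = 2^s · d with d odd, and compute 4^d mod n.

529

1147 − 1 = 1146 = 2^1 · 573, so d = 573.
4^1 ≡ 4 (mod 1147)
4^2 ≡ 4^2 = 16 ≡ 16 (mod 1147)
4^4 ≡ 16^2 = 256 ≡ 256 (mod 1147)
4^8 ≡ 256^2 = 65536 ≡ 157 (mod 1147)
4^16 ≡ 157^2 = 24649 ≡ 562 (mod 1147)
4^32 ≡ 562^2 = 315844 ≡ 419 (mod 1147)
4^64 ≡ 419^2 = 175561 ≡ 70 (mod 1147)
4^128 ≡ 70^2 = 4900 ≡ 312 (mod 1147)
4^256 ≡ 312^2 = 97344 ≡ 996 (mod 1147)
4^512 ≡ 996^2 = 992016 ≡ 1008 (mod 1147)
573 = 512 + 32 + 16 + 8 + 4 + 1 in binary powers of 2.
So 4^573 ≡ 1008 · 419 · 562 · 157 · 256 · 4 ≡ 529 (mod 1147).
Squaring chain: 529; never reaches −1, so base 4 is a Miller–Rabin witness that 1147 is composite.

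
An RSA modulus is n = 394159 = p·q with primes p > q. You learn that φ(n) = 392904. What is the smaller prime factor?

φ(n) = (p−1)(q−1) = n − (p+q) + 1, so p + q = 394159 − 392904 + 1 = 1256.
p and q are the roots of t² − 1256t + 394159 = 0.
Discriminant: 1256² − 4·394159 = 1577536 − 1576636 = 900; √900 = 30.
q = (1256 − 30)/2 = 613, p = (1256 + 30)/2 = 643.
Check: 613 · 643 = 394159.

613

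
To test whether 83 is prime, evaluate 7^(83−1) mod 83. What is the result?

1

7^1 ≡ 7 (mod 83)
7^2 ≡ 7^2 = 49 ≡ 49 (mod 83)
7^4 ≡ 49^2 = 2401 ≡ 77 (mod 83)
7^8 ≡ 77^2 = 5929 ≡ 36 (mod 83)
7^16 ≡ 36^2 = 1296 ≡ 51 (mod 83)
7^32 ≡ 51^2 = 2601 ≡ 28 (mod 83)
7^64 ≡ 28^2 = 784 ≡ 37 (mod 83)
82 = 64 + 16 + 2 in binary powers of 2.
So 7^82 ≡ 37 · 51 · 49 ≡ 1 (mod 83).
Since the result is 1, base 7 gives no evidence that 83 is composite.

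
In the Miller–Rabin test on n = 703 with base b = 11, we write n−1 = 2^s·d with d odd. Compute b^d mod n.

628

703 − 1 = 702 = 2^1 · 351, so d = 351.
11^1 ≡ 11 (mod 703)
11^2 ≡ 11^2 = 121 ≡ 121 (mod 703)
11^4 ≡ 121^2 = 14641 ≡ 581 (mod 703)
11^8 ≡ 581^2 = 337561 ≡ 121 (mod 703)
11^16 ≡ 121^2 = 14641 ≡ 581 (mod 703)
11^32 ≡ 581^2 = 337561 ≡ 121 (mod 703)
11^64 ≡ 121^2 = 14641 ≡ 581 (mod 703)
11^128 ≡ 581^2 = 337561 ≡ 121 (mod 703)
11^256 ≡ 121^2 = 14641 ≡ 581 (mod 703)
351 = 256 + 64 + 16 + 8 + 4 + 2 + 1 in binary powers of 2.
So 11^351 ≡ 581 · 581 · 581 · 121 · 581 · 121 · 11 ≡ 628 (mod 703).
Squaring chain: 628; never reaches −1, so base 11 is a Miller–Rabin witness that 703 is composite.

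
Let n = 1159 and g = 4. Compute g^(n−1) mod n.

790

4^1 ≡ 4 (mod 1159)
4^2 ≡ 4^2 = 16 ≡ 16 (mod 1159)
4^4 ≡ 16^2 = 256 ≡ 256 (mod 1159)
4^8 ≡ 256^2 = 65536 ≡ 632 (mod 1159)
4^16 ≡ 632^2 = 399424 ≡ 728 (mod 1159)
4^32 ≡ 728^2 = 529984 ≡ 321 (mod 1159)
4^64 ≡ 321^2 = 103041 ≡ 1049 (mod 1159)
4^128 ≡ 1049^2 = 1100401 ≡ 510 (mod 1159)
4^256 ≡ 510^2 = 260100 ≡ 484 (mod 1159)
4^512 ≡ 484^2 = 234256 ≡ 138 (mod 1159)
4^1024 ≡ 138^2 = 19044 ≡ 500 (mod 1159)
1158 = 1024 + 128 + 4 + 2 in binary powers of 2.
So 4^1158 ≡ 500 · 510 · 256 · 16 ≡ 790 (mod 1159).
Since 790 ≠ 1, base 4 is a Fermat witness: 1159 is composite.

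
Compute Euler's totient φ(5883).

3744

Factor: 5883 = 3 · 37 · 53.
φ(5883) = (3−1) · (37−1) · (53−1) = 2 · 36 · 52 = 3744.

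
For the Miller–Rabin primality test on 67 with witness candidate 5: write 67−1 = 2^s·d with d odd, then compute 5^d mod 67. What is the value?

67 − 1 = 66 = 2^1 · 33, so d = 33.
5^1 ≡ 5 (mod 67)
5^2 ≡ 5^2 = 25 ≡ 25 (mod 67)
5^4 ≡ 25^2 = 625 ≡ 22 (mod 67)
5^8 ≡ 22^2 = 484 ≡ 15 (mod 67)
5^16 ≡ 15^2 = 225 ≡ 24 (mod 67)
5^32 ≡ 24^2 = 576 ≡ 40 (mod 67)
33 = 32 + 1 in binary powers of 2.
So 5^33 ≡ 40 · 5 ≡ 66 (mod 67).
Since 5^d ≡ 66 (mod 67), base 5 does not prove 67 composite.

66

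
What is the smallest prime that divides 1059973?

41

1059973 is odd.
Digit sum 34, not divisible by 3.
Ends in 3: not divisible by 5.
7: 1059973 = 7·151424 + 5
11: 1059973 = 11·96361 + 2
13: 1059973 = 13·81536 + 5
17: 1059973 = 17·62351 + 6
19: 1059973 = 19·55788 + 1
23: 1059973 = 23·46085 + 18
29: 1059973 = 29·36550 + 23
31: 1059973 = 31·34192 + 21
37: 1059973 = 37·28647 + 34
41: 1059973 = 41·25853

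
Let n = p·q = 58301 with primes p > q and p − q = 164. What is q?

Since p = q + 164, we have 58301 = q(q + 164), so q² + 164q − 58301 = 0.
Discriminant: 164² + 4·58301 = 26896 + 233204 = 260100; √260100 = 510.
q = (−164 + 510)/2 = 173, and p = q + 164 = 337.
Check: 173 · 337 = 58301.

173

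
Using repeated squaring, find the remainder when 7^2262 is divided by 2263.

1287

7^1 ≡ 7 (mod 2263)
7^2 ≡ 7^2 = 49 ≡ 49 (mod 2263)
7^4 ≡ 49^2 = 2401 ≡ 138 (mod 2263)
7^8 ≡ 138^2 = 19044 ≡ 940 (mod 2263)
7^16 ≡ 940^2 = 883600 ≡ 1030 (mod 2263)
7^32 ≡ 1030^2 = 1060900 ≡ 1816 (mod 2263)
7^64 ≡ 1816^2 = 3297856 ≡ 665 (mod 2263)
7^128 ≡ 665^2 = 442225 ≡ 940 (mod 2263)
7^256 ≡ 940^2 = 883600 ≡ 1030 (mod 2263)
7^512 ≡ 1030^2 = 1060900 ≡ 1816 (mod 2263)
7^1024 ≡ 1816^2 = 3297856 ≡ 665 (mod 2263)
7^2048 ≡ 665^2 = 442225 ≡ 940 (mod 2263)
2262 = 2048 + 128 + 64 + 16 + 4 + 2 in binary powers of 2.
So 7^2262 ≡ 940 · 940 · 665 · 1030 · 138 · 49 ≡ 1287 (mod 2263).
Since 1287 ≠ 1, base 7 is a Fermat witness: 2263 is composite.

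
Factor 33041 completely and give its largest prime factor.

33041 = 19 · 1739
1739 = 37 · 47
47 is prime.
So 33041 = 19 · 37 · 47; the largest prime factor is 47.

47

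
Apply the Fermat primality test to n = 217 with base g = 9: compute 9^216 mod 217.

8

9^1 ≡ 9 (mod 217)
9^2 ≡ 9^2 = 81 ≡ 81 (mod 217)
9^4 ≡ 81^2 = 6561 ≡ 51 (mod 217)
9^8 ≡ 51^2 = 2601 ≡ 214 (mod 217)
9^16 ≡ 214^2 = 45796 ≡ 9 (mod 217)
9^32 ≡ 9^2 = 81 ≡ 81 (mod 217)
9^64 ≡ 81^2 = 6561 ≡ 51 (mod 217)
9^128 ≡ 51^2 = 2601 ≡ 214 (mod 217)
216 = 128 + 64 + 16 + 8 in binary powers of 2.
So 9^216 ≡ 214 · 51 · 9 · 214 ≡ 8 (mod 217).
Since 8 ≠ 1, base 9 is a Fermat witness: 217 is composite.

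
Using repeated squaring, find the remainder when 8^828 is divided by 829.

1

8^1 ≡ 8 (mod 829)
8^2 ≡ 8^2 = 64 ≡ 64 (mod 829)
8^4 ≡ 64^2 = 4096 ≡ 780 (mod 829)
8^8 ≡ 780^2 = 608400 ≡ 743 (mod 829)
8^16 ≡ 743^2 = 552049 ≡ 764 (mod 829)
8^32 ≡ 764^2 = 583696 ≡ 80 (mod 829)
8^64 ≡ 80^2 = 6400 ≡ 597 (mod 829)
8^128 ≡ 597^2 = 356409 ≡ 768 (mod 829)
8^256 ≡ 768^2 = 589824 ≡ 405 (mod 829)
8^512 ≡ 405^2 = 164025 ≡ 712 (mod 829)
828 = 512 + 256 + 32 + 16 + 8 + 4 in binary powers of 2.
So 8^828 ≡ 712 · 405 · 80 · 764 · 743 · 780 ≡ 1 (mod 829).
Since the result is 1, base 8 gives no evidence that 829 is composite.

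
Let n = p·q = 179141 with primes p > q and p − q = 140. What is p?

499

Since p = q + 140, we have 179141 = q(q + 140), so q² + 140q − 179141 = 0.
Discriminant: 140² + 4·179141 = 19600 + 716564 = 736164; √736164 = 858.
q = (−140 + 858)/2 = 359, and p = q + 140 = 499.
Check: 359 · 499 = 179141.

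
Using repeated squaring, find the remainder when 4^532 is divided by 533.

139

4^1 ≡ 4 (mod 533)
4^2 ≡ 4^2 = 16 ≡ 16 (mod 533)
4^4 ≡ 16^2 = 256 ≡ 256 (mod 533)
4^8 ≡ 256^2 = 65536 ≡ 510 (mod 533)
4^16 ≡ 510^2 = 260100 ≡ 529 (mod 533)
4^32 ≡ 529^2 = 279841 ≡ 16 (mod 533)
4^64 ≡ 16^2 = 256 ≡ 256 (mod 533)
4^128 ≡ 256^2 = 65536 ≡ 510 (mod 533)
4^256 ≡ 510^2 = 260100 ≡ 529 (mod 533)
4^512 ≡ 529^2 = 279841 ≡ 16 (mod 533)
532 = 512 + 16 + 4 in binary powers of 2.
So 4^532 ≡ 16 · 529 · 256 ≡ 139 (mod 533).
Since 139 ≠ 1, base 4 is a Fermat witness: 533 is composite.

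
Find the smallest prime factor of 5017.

29

5017 is odd.
Digit sum 13, not divisible by 3.
Ends in 7: not divisible by 5.
7: 5017 = 7·716 + 5
11: 5017 = 11·456 + 1
13: 5017 = 13·385 + 12
17: 5017 = 17·295 + 2
19: 5017 = 19·264 + 1
23: 5017 = 23·218 + 3
29: 5017 = 29·173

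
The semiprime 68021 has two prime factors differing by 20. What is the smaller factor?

Since p = q + 20, we have 68021 = q(q + 20), so q² + 20q − 68021 = 0.
Discriminant: 20² + 4·68021 = 400 + 272084 = 272484; √272484 = 522.
q = (−20 + 522)/2 = 251, and p = q + 20 = 271.
Check: 251 · 271 = 68021.

251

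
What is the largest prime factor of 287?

41

287 = 7 · 41
41 is prime.
So 287 = 7 · 41; the largest prime factor is 41.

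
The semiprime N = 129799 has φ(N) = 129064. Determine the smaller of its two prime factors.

293

φ(n) = (p−1)(q−1) = n − (p+q) + 1, so p + q = 129799 − 129064 + 1 = 736.
p and q are the roots of t² − 736t + 129799 = 0.
Discriminant: 736² − 4·129799 = 541696 − 519196 = 22500; √22500 = 150.
q = (736 − 150)/2 = 293, p = (736 + 150)/2 = 443.
Check: 293 · 443 = 129799.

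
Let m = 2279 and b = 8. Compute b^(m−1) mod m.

520

8^1 ≡ 8 (mod 2279)
8^2 ≡ 8^2 = 64 ≡ 64 (mod 2279)
8^4 ≡ 64^2 = 4096 ≡ 1817 (mod 2279)
8^8 ≡ 1817^2 = 3301489 ≡ 1497 (mod 2279)
8^16 ≡ 1497^2 = 2241009 ≡ 752 (mod 2279)
8^32 ≡ 752^2 = 565504 ≡ 312 (mod 2279)
8^64 ≡ 312^2 = 97344 ≡ 1626 (mod 2279)
8^128 ≡ 1626^2 = 2643876 ≡ 236 (mod 2279)
8^256 ≡ 236^2 = 55696 ≡ 1000 (mod 2279)
8^512 ≡ 1000^2 = 1000000 ≡ 1798 (mod 2279)
8^1024 ≡ 1798^2 = 3232804 ≡ 1182 (mod 2279)
8^2048 ≡ 1182^2 = 1397124 ≡ 97 (mod 2279)
2278 = 2048 + 128 + 64 + 32 + 4 + 2 in binary powers of 2.
So 8^2278 ≡ 97 · 236 · 1626 · 312 · 1817 · 64 ≡ 520 (mod 2279).
Since 520 ≠ 1, base 8 is a Fermat witness: 2279 is composite.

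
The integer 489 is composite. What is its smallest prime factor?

489 is odd.
Digit sum 21, divisible by 3.

3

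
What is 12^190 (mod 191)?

12^1 ≡ 12 (mod 191)
12^2 ≡ 12^2 = 144 ≡ 144 (mod 191)
12^4 ≡ 144^2 = 20736 ≡ 108 (mod 191)
12^8 ≡ 108^2 = 11664 ≡ 13 (mod 191)
12^16 ≡ 13^2 = 169 ≡ 169 (mod 191)
12^32 ≡ 169^2 = 28561 ≡ 102 (mod 191)
12^64 ≡ 102^2 = 10404 ≡ 90 (mod 191)
12^128 ≡ 90^2 = 8100 ≡ 78 (mod 191)
190 = 128 + 32 + 16 + 8 + 4 + 2 in binary powers of 2.
So 12^190 ≡ 78 · 102 · 169 · 13 · 108 · 144 ≡ 1 (mod 191).
Since the result is 1, base 12 gives no evidence that 191 is composite.

1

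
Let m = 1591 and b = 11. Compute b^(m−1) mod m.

1000

11^1 ≡ 11 (mod 1591)
11^2 ≡ 11^2 = 121 ≡ 121 (mod 1591)
11^4 ≡ 121^2 = 14641 ≡ 322 (mod 1591)
11^8 ≡ 322^2 = 103684 ≡ 269 (mod 1591)
11^16 ≡ 269^2 = 72361 ≡ 766 (mod 1591)
11^32 ≡ 766^2 = 586756 ≡ 1268 (mod 1591)
11^64 ≡ 1268^2 = 1607824 ≡ 914 (mod 1591)
11^128 ≡ 914^2 = 835396 ≡ 121 (mod 1591)
11^256 ≡ 121^2 = 14641 ≡ 322 (mod 1591)
11^512 ≡ 322^2 = 103684 ≡ 269 (mod 1591)
11^1024 ≡ 269^2 = 72361 ≡ 766 (mod 1591)
1590 = 1024 + 512 + 32 + 16 + 4 + 2 in binary powers of 2.
So 11^1590 ≡ 766 · 269 · 1268 · 766 · 322 · 121 ≡ 1000 (mod 1591).
Since 1000 ≠ 1, base 11 is a Fermat witness: 1591 is composite.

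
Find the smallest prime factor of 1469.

1469 is odd.
Digit sum 20, not divisible by 3.
Ends in 9: not divisible by 5.
7: 1469 = 7·209 + 6
11: 1469 = 11·133 + 6
13: 1469 = 13·113

13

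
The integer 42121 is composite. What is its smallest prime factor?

73

42121 is odd.
Digit sum 10, not divisible by 3.
Ends in 1: not divisible by 5.
7: 42121 = 7·6017 + 2
11: 42121 = 11·3829 + 2
13: 42121 = 13·3240 + 1
17: 42121 = 17·2477 + 12
19: 42121 = 19·2216 + 17
23: 42121 = 23·1831 + 8
29: 42121 = 29·1452 + 13
31: 42121 = 31·1358 + 23
37: 42121 = 37·1138 + 15
41: 42121 = 41·1027 + 14
43: 42121 = 43·979 + 24
47: 42121 = 47·896 + 9
53: 42121 = 53·794 + 39
59: 42121 = 59·713 + 54
61: 42121 = 61·690 + 31
67: 42121 = 67·628 + 45
71: 42121 = 71·593 + 18
73: 42121 = 73·577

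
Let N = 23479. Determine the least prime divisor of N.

53

23479 is odd.
Digit sum 25, not divisible by 3.
Ends in 9: not divisible by 5.
7: 23479 = 7·3354 + 1
11: 23479 = 11·2134 + 5
13: 23479 = 13·1806 + 1
17: 23479 = 17·1381 + 2
19: 23479 = 19·1235 + 14
23: 23479 = 23·1020 + 19
29: 23479 = 29·809 + 18
31: 23479 = 31·757 + 12
37: 23479 = 37·634 + 21
41: 23479 = 41·572 + 27
43: 23479 = 43·546 + 1
47: 23479 = 47·499 + 26
53: 23479 = 53·443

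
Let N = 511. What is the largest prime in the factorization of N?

511 = 7 · 73
73 is prime.
So 511 = 7 · 73; the largest prime factor is 73.

73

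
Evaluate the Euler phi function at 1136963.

Factor: 1136963 = 43 · 137 · 193.
φ(1136963) = (43−1) · (137−1) · (193−1) = 42 · 136 · 192 = 1096704.

1096704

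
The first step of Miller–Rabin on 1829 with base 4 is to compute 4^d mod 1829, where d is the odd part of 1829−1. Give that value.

1829 − 1 = 1828 = 2^2 · 457, so d = 457.
4^1 ≡ 4 (mod 1829)
4^2 ≡ 4^2 = 16 ≡ 16 (mod 1829)
4^4 ≡ 16^2 = 256 ≡ 256 (mod 1829)
4^8 ≡ 256^2 = 65536 ≡ 1521 (mod 1829)
4^16 ≡ 1521^2 = 2313441 ≡ 1585 (mod 1829)
4^32 ≡ 1585^2 = 2512225 ≡ 1008 (mod 1829)
4^64 ≡ 1008^2 = 1016064 ≡ 969 (mod 1829)
4^128 ≡ 969^2 = 938961 ≡ 684 (mod 1829)
4^256 ≡ 684^2 = 467856 ≡ 1461 (mod 1829)
457 = 256 + 128 + 64 + 8 + 1 in binary powers of 2.
So 4^457 ≡ 1461 · 684 · 969 · 1521 · 4 ≡ 1039 (mod 1829).
Squaring chain: 1039 → 411; never reaches −1, so base 4 is a Miller–Rabin witness that 1829 is composite.

1039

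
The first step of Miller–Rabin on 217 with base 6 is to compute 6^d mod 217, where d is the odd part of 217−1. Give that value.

216

217 − 1 = 216 = 2^3 · 27, so d = 27.
6^1 ≡ 6 (mod 217)
6^2 ≡ 6^2 = 36 ≡ 36 (mod 217)
6^4 ≡ 36^2 = 1296 ≡ 211 (mod 217)
6^8 ≡ 211^2 = 44521 ≡ 36 (mod 217)
6^16 ≡ 36^2 = 1296 ≡ 211 (mod 217)
27 = 16 + 8 + 2 + 1 in binary powers of 2.
So 6^27 ≡ 211 · 36 · 36 · 6 ≡ 216 (mod 217).
Since 6^d ≡ 216 (mod 217), base 6 does not prove 217 composite.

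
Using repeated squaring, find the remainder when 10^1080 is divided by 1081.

813

10^1 ≡ 10 (mod 1081)
10^2 ≡ 10^2 = 100 ≡ 100 (mod 1081)
10^4 ≡ 100^2 = 10000 ≡ 271 (mod 1081)
10^8 ≡ 271^2 = 73441 ≡ 1014 (mod 1081)
10^16 ≡ 1014^2 = 1028196 ≡ 165 (mod 1081)
10^32 ≡ 165^2 = 27225 ≡ 200 (mod 1081)
10^64 ≡ 200^2 = 40000 ≡ 3 (mod 1081)
10^128 ≡ 3^2 = 9 ≡ 9 (mod 1081)
10^256 ≡ 9^2 = 81 ≡ 81 (mod 1081)
10^512 ≡ 81^2 = 6561 ≡ 75 (mod 1081)
10^1024 ≡ 75^2 = 5625 ≡ 220 (mod 1081)
1080 = 1024 + 32 + 16 + 8 in binary powers of 2.
So 10^1080 ≡ 220 · 200 · 165 · 1014 ≡ 813 (mod 1081).
Since 813 ≠ 1, base 10 is a Fermat witness: 1081 is composite.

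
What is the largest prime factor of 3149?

3149 = 47 · 67
67 is prime.
So 3149 = 47 · 67; the largest prime factor is 67.

67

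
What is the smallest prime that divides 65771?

89

65771 is odd.
Digit sum 26, not divisible by 3.
Ends in 1: not divisible by 5.
7: 65771 = 7·9395 + 6
11: 65771 = 11·5979 + 2
13: 65771 = 13·5059 + 4
17: 65771 = 17·3868 + 15
19: 65771 = 19·3461 + 12
23: 65771 = 23·2859 + 14
29: 65771 = 29·2267 + 28
31: 65771 = 31·2121 + 20
37: 65771 = 37·1777 + 22
41: 65771 = 41·1604 + 7
43: 65771 = 43·1529 + 24
47: 65771 = 47·1399 + 18
53: 65771 = 53·1240 + 51
59: 65771 = 59·1114 + 45
61: 65771 = 61·1078 + 13
67: 65771 = 67·981 + 44
71: 65771 = 71·926 + 25
73: 65771 = 73·900 + 71
79: 65771 = 79·832 + 43
83: 65771 = 83·792 + 35
89: 65771 = 89·739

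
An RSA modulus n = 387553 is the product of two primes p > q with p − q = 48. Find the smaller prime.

599

Since p = q + 48, we have 387553 = q(q + 48), so q² + 48q − 387553 = 0.
Discriminant: 48² + 4·387553 = 2304 + 1550212 = 1552516; √1552516 = 1246.
q = (−48 + 1246)/2 = 599, and p = q + 48 = 647.
Check: 599 · 647 = 387553.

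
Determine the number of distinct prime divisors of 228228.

228228 = 2^2 · 57057
57057 = 3 · 19019
19019 = 7 · 2717
2717 = 11 · 247
247 = 13 · 19
228228 = 2^2 · 3 · 7 · 11 · 13 · 19, which has 6 distinct prime factors.

6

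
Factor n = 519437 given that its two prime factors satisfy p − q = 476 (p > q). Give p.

Since p = q + 476, we have 519437 = q(q + 476), so q² + 476q − 519437 = 0.
Discriminant: 476² + 4·519437 = 226576 + 2077748 = 2304324; √2304324 = 1518.
q = (−476 + 1518)/2 = 521, and p = q + 476 = 997.
Check: 521 · 997 = 519437.

997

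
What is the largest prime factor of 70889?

70889 = 7 · 10127
10127 = 13 · 779
779 = 19 · 41
41 is prime.
So 70889 = 7 · 13 · 19 · 41; the largest prime factor is 41.

41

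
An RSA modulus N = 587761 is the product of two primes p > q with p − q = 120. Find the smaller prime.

Since p = q + 120, we have 587761 = q(q + 120), so q² + 120q − 587761 = 0.
Discriminant: 120² + 4·587761 = 14400 + 2351044 = 2365444; √2365444 = 1538.
q = (−120 + 1538)/2 = 709, and p = q + 120 = 829.
Check: 709 · 829 = 587761.

709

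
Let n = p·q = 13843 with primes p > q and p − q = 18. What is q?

Since p = q + 18, we have 13843 = q(q + 18), so q² + 18q − 13843 = 0.
Discriminant: 18² + 4·13843 = 324 + 55372 = 55696; √55696 = 236.
q = (−18 + 236)/2 = 109, and p = q + 18 = 127.
Check: 109 · 127 = 13843.

109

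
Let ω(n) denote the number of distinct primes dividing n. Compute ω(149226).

149226 = 2 · 74613
74613 = 3 · 24871
24871 = 7 · 3553
3553 = 11 · 323
323 = 17 · 19
149226 = 2 · 3 · 7 · 11 · 17 · 19, which has 6 distinct prime factors.

6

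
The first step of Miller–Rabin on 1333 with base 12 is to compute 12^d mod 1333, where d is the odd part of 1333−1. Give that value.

457

1333 − 1 = 1332 = 2^2 · 333, so d = 333.
12^1 ≡ 12 (mod 1333)
12^2 ≡ 12^2 = 144 ≡ 144 (mod 1333)
12^4 ≡ 144^2 = 20736 ≡ 741 (mod 1333)
12^8 ≡ 741^2 = 549081 ≡ 1218 (mod 1333)
12^16 ≡ 1218^2 = 1483524 ≡ 1228 (mod 1333)
12^32 ≡ 1228^2 = 1507984 ≡ 361 (mod 1333)
12^64 ≡ 361^2 = 130321 ≡ 1020 (mod 1333)
12^128 ≡ 1020^2 = 1040400 ≡ 660 (mod 1333)
12^256 ≡ 660^2 = 435600 ≡ 1042 (mod 1333)
333 = 256 + 64 + 8 + 4 + 1 in binary powers of 2.
So 12^333 ≡ 1042 · 1020 · 1218 · 741 · 12 ≡ 457 (mod 1333).
Squaring chain: 457 → 901; never reaches −1, so base 12 is a Miller–Rabin witness that 1333 is composite.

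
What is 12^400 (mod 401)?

1

12^1 ≡ 12 (mod 401)
12^2 ≡ 12^2 = 144 ≡ 144 (mod 401)
12^4 ≡ 144^2 = 20736 ≡ 285 (mod 401)
12^8 ≡ 285^2 = 81225 ≡ 223 (mod 401)
12^16 ≡ 223^2 = 49729 ≡ 5 (mod 401)
12^32 ≡ 5^2 = 25 ≡ 25 (mod 401)
12^64 ≡ 25^2 = 625 ≡ 224 (mod 401)
12^128 ≡ 224^2 = 50176 ≡ 51 (mod 401)
12^256 ≡ 51^2 = 2601 ≡ 195 (mod 401)
400 = 256 + 128 + 16 in binary powers of 2.
So 12^400 ≡ 195 · 51 · 5 ≡ 1 (mod 401).
Since the result is 1, base 12 gives no evidence that 401 is composite.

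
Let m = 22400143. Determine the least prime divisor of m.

89

22400143 is odd.
Digit sum 16, not divisible by 3.
Ends in 3: not divisible by 5.
7: 22400143 = 7·3200020 + 3
11: 22400143 = 11·2036376 + 7
13: 22400143 = 13·1723087 + 12
17: 22400143 = 17·1317655 + 8
19: 22400143 = 19·1178954 + 17
23: 22400143 = 23·973919 + 6
29: 22400143 = 29·772418 + 21
31: 22400143 = 31·722585 + 8
37: 22400143 = 37·605409 + 10
41: 22400143 = 41·546344 + 39
43: 22400143 = 43·520933 + 24
47: 22400143 = 47·476598 + 37
53: 22400143 = 53·422644 + 11
59: 22400143 = 59·379663 + 26
61: 22400143 = 61·367215 + 28
67: 22400143 = 67·334330 + 33
71: 22400143 = 71·315494 + 69
73: 22400143 = 73·306851 + 20
79: 22400143 = 79·283546 + 9
83: 22400143 = 83·269881 + 20
89: 22400143 = 89·251687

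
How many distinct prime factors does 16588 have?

16588 = 2^2 · 4147
4147 = 11 · 377
377 = 13 · 29
16588 = 2^2 · 11 · 13 · 29, which has 4 distinct prime factors.

4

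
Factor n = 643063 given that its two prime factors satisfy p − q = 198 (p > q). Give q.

Since p = q + 198, we have 643063 = q(q + 198), so q² + 198q − 643063 = 0.
Discriminant: 198² + 4·643063 = 39204 + 2572252 = 2611456; √2611456 = 1616.
q = (−198 + 1616)/2 = 709, and p = q + 198 = 907.
Check: 709 · 907 = 643063.

709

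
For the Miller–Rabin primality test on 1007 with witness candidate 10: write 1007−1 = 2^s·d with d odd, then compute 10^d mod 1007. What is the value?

1007 − 1 = 1006 = 2^1 · 503, so d = 503.
10^1 ≡ 10 (mod 1007)
10^2 ≡ 10^2 = 100 ≡ 100 (mod 1007)
10^4 ≡ 100^2 = 10000 ≡ 937 (mod 1007)
10^8 ≡ 937^2 = 877969 ≡ 872 (mod 1007)
10^16 ≡ 872^2 = 760384 ≡ 99 (mod 1007)
10^32 ≡ 99^2 = 9801 ≡ 738 (mod 1007)
10^64 ≡ 738^2 = 544644 ≡ 864 (mod 1007)
10^128 ≡ 864^2 = 746496 ≡ 309 (mod 1007)
10^256 ≡ 309^2 = 95481 ≡ 823 (mod 1007)
503 = 256 + 128 + 64 + 32 + 16 + 4 + 2 + 1 in binary powers of 2.
So 10^503 ≡ 823 · 309 · 864 · 738 · 99 · 937 · 100 · 10 ≡ 876 (mod 1007).
Squaring chain: 876; never reaches −1, so base 10 is a Miller–Rabin witness that 1007 is composite.

876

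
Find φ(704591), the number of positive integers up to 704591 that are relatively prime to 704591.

Factor: 704591 = 37 · 137 · 139.
φ(704591) = (37−1) · (137−1) · (139−1) = 36 · 136 · 138 = 675648.

675648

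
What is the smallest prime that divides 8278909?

8278909 is odd.
Digit sum 43, not divisible by 3.
Ends in 9: not divisible by 5.
7: 8278909 = 7·1182701 + 2
11: 8278909 = 11·752628 + 1
13: 8278909 = 13·636839 + 2
17: 8278909 = 17·486994 + 11
19: 8278909 = 19·435732 + 1
23: 8278909 = 23·359952 + 13
29: 8278909 = 29·285479 + 18
31: 8278909 = 31·267061 + 18
37: 8278909 = 37·223754 + 11
41: 8278909 = 41·201924 + 25
43: 8278909 = 43·192532 + 33
47: 8278909 = 47·176147

47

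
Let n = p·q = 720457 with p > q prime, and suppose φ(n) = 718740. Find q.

φ(n) = (p−1)(q−1) = n − (p+q) + 1, so p + q = 720457 − 718740 + 1 = 1718.
p and q are the roots of t² − 1718t + 720457 = 0.
Discriminant: 1718² − 4·720457 = 2951524 − 2881828 = 69696; √69696 = 264.
q = (1718 − 264)/2 = 727, p = (1718 + 264)/2 = 991.
Check: 727 · 991 = 720457.

727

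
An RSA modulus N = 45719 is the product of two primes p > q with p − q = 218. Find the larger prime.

Since p = q + 218, we have 45719 = q(q + 218), so q² + 218q − 45719 = 0.
Discriminant: 218² + 4·45719 = 47524 + 182876 = 230400; √230400 = 480.
q = (−218 + 480)/2 = 131, and p = q + 218 = 349.
Check: 131 · 349 = 45719.

349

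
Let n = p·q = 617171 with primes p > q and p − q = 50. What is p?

811

Since p = q + 50, we have 617171 = q(q + 50), so q² + 50q − 617171 = 0.
Discriminant: 50² + 4·617171 = 2500 + 2468684 = 2471184; √2471184 = 1572.
q = (−50 + 1572)/2 = 761, and p = q + 50 = 811.
Check: 761 · 811 = 617171.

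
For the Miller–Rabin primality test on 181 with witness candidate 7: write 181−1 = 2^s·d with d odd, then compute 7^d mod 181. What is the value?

181 − 1 = 180 = 2^2 · 45, so d = 45.
7^1 ≡ 7 (mod 181)
7^2 ≡ 7^2 = 49 ≡ 49 (mod 181)
7^4 ≡ 49^2 = 2401 ≡ 48 (mod 181)
7^8 ≡ 48^2 = 2304 ≡ 132 (mod 181)
7^16 ≡ 132^2 = 17424 ≡ 48 (mod 181)
7^32 ≡ 48^2 = 2304 ≡ 132 (mod 181)
45 = 32 + 8 + 4 + 1 in binary powers of 2.
So 7^45 ≡ 132 · 132 · 48 · 7 ≡ 19 (mod 181).
Squaring chain: 19 → 180; reaches −1, so base 7 does not prove 181 composite.

19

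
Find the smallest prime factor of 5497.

5497 is odd.
Digit sum 25, not divisible by 3.
Ends in 7: not divisible by 5.
7: 5497 = 7·785 + 2
11: 5497 = 11·499 + 8
13: 5497 = 13·422 + 11
17: 5497 = 17·323 + 6
19: 5497 = 19·289 + 6
23: 5497 = 23·239

23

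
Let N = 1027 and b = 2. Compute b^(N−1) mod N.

857

2^1 ≡ 2 (mod 1027)
2^2 ≡ 2^2 = 4 ≡ 4 (mod 1027)
2^4 ≡ 4^2 = 16 ≡ 16 (mod 1027)
2^8 ≡ 16^2 = 256 ≡ 256 (mod 1027)
2^16 ≡ 256^2 = 65536 ≡ 835 (mod 1027)
2^32 ≡ 835^2 = 697225 ≡ 919 (mod 1027)
2^64 ≡ 919^2 = 844561 ≡ 367 (mod 1027)
2^128 ≡ 367^2 = 134689 ≡ 152 (mod 1027)
2^256 ≡ 152^2 = 23104 ≡ 510 (mod 1027)
2^512 ≡ 510^2 = 260100 ≡ 269 (mod 1027)
2^1024 ≡ 269^2 = 72361 ≡ 471 (mod 1027)
1026 = 1024 + 2 in binary powers of 2.
So 2^1026 ≡ 471 · 4 ≡ 857 (mod 1027).
Since 857 ≠ 1, base 2 is a Fermat witness: 1027 is composite.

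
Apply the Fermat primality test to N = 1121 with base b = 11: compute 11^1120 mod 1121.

980

11^1 ≡ 11 (mod 1121)
11^2 ≡ 11^2 = 121 ≡ 121 (mod 1121)
11^4 ≡ 121^2 = 14641 ≡ 68 (mod 1121)
11^8 ≡ 68^2 = 4624 ≡ 140 (mod 1121)
11^16 ≡ 140^2 = 19600 ≡ 543 (mod 1121)
11^32 ≡ 543^2 = 294849 ≡ 26 (mod 1121)
11^64 ≡ 26^2 = 676 ≡ 676 (mod 1121)
11^128 ≡ 676^2 = 456976 ≡ 729 (mod 1121)
11^256 ≡ 729^2 = 531441 ≡ 87 (mod 1121)
11^512 ≡ 87^2 = 7569 ≡ 843 (mod 1121)
11^1024 ≡ 843^2 = 710649 ≡ 1056 (mod 1121)
1120 = 1024 + 64 + 32 in binary powers of 2.
So 11^1120 ≡ 1056 · 676 · 26 ≡ 980 (mod 1121).
Since 980 ≠ 1, base 11 is a Fermat witness: 1121 is composite.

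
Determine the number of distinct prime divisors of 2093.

2093 = 7 · 299
299 = 13 · 23
2093 = 7 · 13 · 23, which has 3 distinct prime factors.

3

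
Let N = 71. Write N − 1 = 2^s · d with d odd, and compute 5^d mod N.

1

71 − 1 = 70 = 2^1 · 35, so d = 35.
5^1 ≡ 5 (mod 71)
5^2 ≡ 5^2 = 25 ≡ 25 (mod 71)
5^4 ≡ 25^2 = 625 ≡ 57 (mod 71)
5^8 ≡ 57^2 = 3249 ≡ 54 (mod 71)
5^16 ≡ 54^2 = 2916 ≡ 5 (mod 71)
5^32 ≡ 5^2 = 25 ≡ 25 (mod 71)
35 = 32 + 2 + 1 in binary powers of 2.
So 5^35 ≡ 25 · 25 · 5 ≡ 1 (mod 71).
Since 5^d ≡ 1 (mod 71), base 5 does not prove 71 composite.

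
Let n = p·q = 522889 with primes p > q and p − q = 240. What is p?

853

Since p = q + 240, we have 522889 = q(q + 240), so q² + 240q − 522889 = 0.
Discriminant: 240² + 4·522889 = 57600 + 2091556 = 2149156; √2149156 = 1466.
q = (−240 + 1466)/2 = 613, and p = q + 240 = 853.
Check: 613 · 853 = 522889.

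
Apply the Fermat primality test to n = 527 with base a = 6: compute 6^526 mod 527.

6^1 ≡ 6 (mod 527)
6^2 ≡ 6^2 = 36 ≡ 36 (mod 527)
6^4 ≡ 36^2 = 1296 ≡ 242 (mod 527)
6^8 ≡ 242^2 = 58564 ≡ 67 (mod 527)
6^16 ≡ 67^2 = 4489 ≡ 273 (mod 527)
6^32 ≡ 273^2 = 74529 ≡ 222 (mod 527)
6^64 ≡ 222^2 = 49284 ≡ 273 (mod 527)
6^128 ≡ 273^2 = 74529 ≡ 222 (mod 527)
6^256 ≡ 222^2 = 49284 ≡ 273 (mod 527)
6^512 ≡ 273^2 = 74529 ≡ 222 (mod 527)
526 = 512 + 8 + 4 + 2 in binary powers of 2.
So 6^526 ≡ 222 · 67 · 242 · 36 ≡ 366 (mod 527).
Since 366 ≠ 1, base 6 is a Fermat witness: 527 is composite.

366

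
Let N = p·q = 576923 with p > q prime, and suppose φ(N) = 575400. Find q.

701

φ(n) = (p−1)(q−1) = n − (p+q) + 1, so p + q = 576923 − 575400 + 1 = 1524.
p and q are the roots of t² − 1524t + 576923 = 0.
Discriminant: 1524² − 4·576923 = 2322576 − 2307692 = 14884; √14884 = 122.
q = (1524 − 122)/2 = 701, p = (1524 + 122)/2 = 823.
Check: 701 · 823 = 576923.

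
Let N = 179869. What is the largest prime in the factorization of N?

179869 = 43 · 4183
4183 = 47 · 89
89 is prime.
So 179869 = 43 · 47 · 89; the largest prime factor is 89.

89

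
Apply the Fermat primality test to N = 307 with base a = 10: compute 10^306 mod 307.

10^1 ≡ 10 (mod 307)
10^2 ≡ 10^2 = 100 ≡ 100 (mod 307)
10^4 ≡ 100^2 = 10000 ≡ 176 (mod 307)
10^8 ≡ 176^2 = 30976 ≡ 276 (mod 307)
10^16 ≡ 276^2 = 76176 ≡ 40 (mod 307)
10^32 ≡ 40^2 = 1600 ≡ 65 (mod 307)
10^64 ≡ 65^2 = 4225 ≡ 234 (mod 307)
10^128 ≡ 234^2 = 54756 ≡ 110 (mod 307)
10^256 ≡ 110^2 = 12100 ≡ 127 (mod 307)
306 = 256 + 32 + 16 + 2 in binary powers of 2.
So 10^306 ≡ 127 · 65 · 40 · 100 ≡ 1 (mod 307).
Since the result is 1, base 10 gives no evidence that 307 is composite.

1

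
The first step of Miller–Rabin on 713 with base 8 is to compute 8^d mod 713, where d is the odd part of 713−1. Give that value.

376

713 − 1 = 712 = 2^3 · 89, so d = 89.
8^1 ≡ 8 (mod 713)
8^2 ≡ 8^2 = 64 ≡ 64 (mod 713)
8^4 ≡ 64^2 = 4096 ≡ 531 (mod 713)
8^8 ≡ 531^2 = 281961 ≡ 326 (mod 713)
8^16 ≡ 326^2 = 106276 ≡ 39 (mod 713)
8^32 ≡ 39^2 = 1521 ≡ 95 (mod 713)
8^64 ≡ 95^2 = 9025 ≡ 469 (mod 713)
89 = 64 + 16 + 8 + 1 in binary powers of 2.
So 8^89 ≡ 469 · 39 · 326 · 8 ≡ 376 (mod 713).
Squaring chain: 376 → 202 → 163; never reaches −1, so base 8 is a Miller–Rabin witness that 713 is composite.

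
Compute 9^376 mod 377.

256

9^1 ≡ 9 (mod 377)
9^2 ≡ 9^2 = 81 ≡ 81 (mod 377)
9^4 ≡ 81^2 = 6561 ≡ 152 (mod 377)
9^8 ≡ 152^2 = 23104 ≡ 107 (mod 377)
9^16 ≡ 107^2 = 11449 ≡ 139 (mod 377)
9^32 ≡ 139^2 = 19321 ≡ 94 (mod 377)
9^64 ≡ 94^2 = 8836 ≡ 165 (mod 377)
9^128 ≡ 165^2 = 27225 ≡ 81 (mod 377)
9^256 ≡ 81^2 = 6561 ≡ 152 (mod 377)
376 = 256 + 64 + 32 + 16 + 8 in binary powers of 2.
So 9^376 ≡ 152 · 165 · 94 · 139 · 107 ≡ 256 (mod 377).
Since 256 ≠ 1, base 9 is a Fermat witness: 377 is composite.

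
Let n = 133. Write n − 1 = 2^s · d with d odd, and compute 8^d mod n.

133 − 1 = 132 = 2^2 · 33, so d = 33.
8^1 ≡ 8 (mod 133)
8^2 ≡ 8^2 = 64 ≡ 64 (mod 133)
8^4 ≡ 64^2 = 4096 ≡ 106 (mod 133)
8^8 ≡ 106^2 = 11236 ≡ 64 (mod 133)
8^16 ≡ 64^2 = 4096 ≡ 106 (mod 133)
8^32 ≡ 106^2 = 11236 ≡ 64 (mod 133)
33 = 32 + 1 in binary powers of 2.
So 8^33 ≡ 64 · 8 ≡ 113 (mod 133).
Squaring chain: 113 → 1; never reaches −1, so base 8 is a Miller–Rabin witness that 133 is composite.

113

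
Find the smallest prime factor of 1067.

1067 is odd.
Digit sum 14, not divisible by 3.
Ends in 7: not divisible by 5.
7: 1067 = 7·152 + 3
11: 1067 = 11·97

11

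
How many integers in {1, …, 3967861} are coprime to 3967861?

3891888

Factor: 3967861 = 127 · 157 · 199.
φ(3967861) = (127−1) · (157−1) · (199−1) = 126 · 156 · 198 = 3891888.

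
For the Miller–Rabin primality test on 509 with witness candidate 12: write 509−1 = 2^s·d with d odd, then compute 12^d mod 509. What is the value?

208

509 − 1 = 508 = 2^2 · 127, so d = 127.
12^1 ≡ 12 (mod 509)
12^2 ≡ 12^2 = 144 ≡ 144 (mod 509)
12^4 ≡ 144^2 = 20736 ≡ 376 (mod 509)
12^8 ≡ 376^2 = 141376 ≡ 383 (mod 509)
12^16 ≡ 383^2 = 146689 ≡ 97 (mod 509)
12^32 ≡ 97^2 = 9409 ≡ 247 (mod 509)
12^64 ≡ 247^2 = 61009 ≡ 438 (mod 509)
127 = 64 + 32 + 16 + 8 + 4 + 2 + 1 in binary powers of 2.
So 12^127 ≡ 438 · 247 · 97 · 383 · 376 · 144 · 12 ≡ 208 (mod 509).
Squaring chain: 208 → 508; reaches −1, so base 12 does not prove 509 composite.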